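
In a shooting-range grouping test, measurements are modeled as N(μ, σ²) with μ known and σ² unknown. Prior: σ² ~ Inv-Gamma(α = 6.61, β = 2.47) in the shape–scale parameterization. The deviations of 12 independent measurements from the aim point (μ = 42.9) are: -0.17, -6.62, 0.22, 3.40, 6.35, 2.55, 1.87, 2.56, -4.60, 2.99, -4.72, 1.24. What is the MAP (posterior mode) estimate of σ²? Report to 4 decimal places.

6.2892

With known mean μ and an Inverse-Gamma(α, β) prior on σ², the Normal likelihood is conjugate: posterior is Inv-Gamma(α + n/2, β + Σ(xᵢ−μ)²/2).
Σ(xᵢ−μ)² = (-0.17)² + (-6.62)² + (0.22)² + (3.40)² + (6.35)² + (2.55)² + (1.87)² + (2.56)² + (-4.60)² + (2.99)² + (-4.72)² + (1.24)² = 166.2533.
Posterior: Inv-Gamma(6.61 + 12/2, 2.47 + 166.2533/2) = Inv-Gamma(12.61, 85.59665).
Mode = β/(α+1) = 85.59665/13.61 = 6.2892.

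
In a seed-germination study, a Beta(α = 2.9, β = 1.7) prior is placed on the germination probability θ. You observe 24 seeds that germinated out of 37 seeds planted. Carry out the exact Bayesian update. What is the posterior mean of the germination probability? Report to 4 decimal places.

The Beta prior is conjugate to a Binomial/Bernoulli likelihood; the update adds successes to α and failures to β.
Posterior: Beta(α+k, β+n−k) = Beta(2.9+24, 1.7+13) = Beta(26.9, 14.7).
Posterior mean = α/(α+β) = 26.9/41.6 = 0.6466.

0.6466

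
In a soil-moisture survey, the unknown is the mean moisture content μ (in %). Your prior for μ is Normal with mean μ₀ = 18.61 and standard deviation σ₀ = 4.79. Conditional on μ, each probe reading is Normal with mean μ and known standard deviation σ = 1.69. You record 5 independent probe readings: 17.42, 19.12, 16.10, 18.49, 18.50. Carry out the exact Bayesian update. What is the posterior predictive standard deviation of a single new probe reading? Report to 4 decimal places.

1.8476

For Normal data with known variance σ², a Normal(μ₀, σ₀²) prior on μ is conjugate. Posterior precision = 1/σ₀² + n/σ²; posterior mean is the precision-weighted average of μ₀ and x̄.
σ₀² = 4.79² = 22.9441, σ² = 1.69² = 2.8561; σ² + n·σ₀² = 2.8561 + 5·22.9441 = 117.5766.
Posterior precision = 1/σ₀² + n/σ² = 1/22.9441 + 5/2.8561 = (σ² + n·σ₀²)/(σ₀²σ²) = 117.5766/(22.9441·2.8561); posterior variance σₙ² = σ₀²σ²/(σ² + n·σ₀²) = 22.9441·2.8561/117.5766 = 0.557344.
Predictive variance for one new observation = σₙ² + σ² = 22.9441·2.8561/117.5766 + 2.8561 = σ²·(σ₀² + 117.5766)/117.5766 = 2.8561·140.5207/117.5766 = 3.413444; SD = √(2.8561·140.5207/117.5766) = 1.8476.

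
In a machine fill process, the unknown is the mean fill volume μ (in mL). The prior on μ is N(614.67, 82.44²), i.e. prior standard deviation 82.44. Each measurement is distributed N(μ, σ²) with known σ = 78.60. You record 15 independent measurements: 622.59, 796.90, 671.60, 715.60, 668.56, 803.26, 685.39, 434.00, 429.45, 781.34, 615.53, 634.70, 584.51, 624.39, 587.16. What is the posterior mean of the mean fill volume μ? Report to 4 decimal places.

For Normal data with known variance σ², a Normal(μ₀, σ₀²) prior on μ is conjugate. Posterior precision = 1/σ₀² + n/σ²; posterior mean is the precision-weighted average of μ₀ and x̄.
Σxᵢ = 622.59 + 796.90 + 671.60 + 715.60 + 668.56 + 803.26 + 685.39 + 434.00 + 429.45 + 781.34 + 615.53 + 634.70 + 584.51 + 624.39 + 587.16 = 9654.98, so n·x̄ = 9654.98.
σ₀² = 82.44² = 6796.3536, σ² = 78.60² = 6177.96; σ² + n·σ₀² = 6177.96 + 15·6796.3536 = 108123.264.
Posterior mean = (μ₀/σ₀² + n·x̄/σ²)/(1/σ₀² + n/σ²) = (σ²·μ₀ + σ₀²·n·x̄)/(σ² + n·σ₀²) = (6177.96·614.67 + 6796.3536·9654.98)/108123.264 = 69416064.754128/108123.264 = 642.0086.

642.0086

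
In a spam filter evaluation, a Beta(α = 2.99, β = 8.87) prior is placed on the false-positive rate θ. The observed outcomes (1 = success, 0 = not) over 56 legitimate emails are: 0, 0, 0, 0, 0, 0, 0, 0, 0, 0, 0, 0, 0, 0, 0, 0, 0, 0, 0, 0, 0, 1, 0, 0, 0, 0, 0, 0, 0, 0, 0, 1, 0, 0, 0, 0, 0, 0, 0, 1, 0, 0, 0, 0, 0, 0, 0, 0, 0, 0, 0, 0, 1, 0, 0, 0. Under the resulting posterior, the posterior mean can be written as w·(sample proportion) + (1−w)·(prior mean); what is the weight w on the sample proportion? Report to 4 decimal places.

The Beta prior is conjugate to a Binomial/Bernoulli likelihood; the update adds successes to α and failures to β.
Posterior mean = (α₀+k)/(α₀+β₀+n) = [n/(α₀+β₀+n)]·(k/n) + [(α₀+β₀)/(α₀+β₀+n)]·α₀/(α₀+β₀), so only n and the prior enter the weight.
The weight on the data is w = n/(α₀+β₀+n) = 56/(2.99+8.87+56) = 56/67.86 = 0.8252.

0.8252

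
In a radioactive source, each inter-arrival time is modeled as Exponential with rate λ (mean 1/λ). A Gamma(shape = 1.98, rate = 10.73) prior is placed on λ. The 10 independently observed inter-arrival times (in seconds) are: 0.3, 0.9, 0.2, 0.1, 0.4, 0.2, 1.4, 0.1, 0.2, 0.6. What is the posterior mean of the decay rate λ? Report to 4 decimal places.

With a Gamma(shape α, rate β) prior on the exponential rate λ, the posterior after n observations with total T = Σxᵢ is Gamma(α+n, β+T).
Sum of observations T = 4.4 seconds; n = 10.
Posterior: Gamma(1.98+10, 10.73+4.4) = Gamma(11.98, 15.13).
Posterior mean of λ = α/β = 11.98/15.13 = 0.7918.

0.7918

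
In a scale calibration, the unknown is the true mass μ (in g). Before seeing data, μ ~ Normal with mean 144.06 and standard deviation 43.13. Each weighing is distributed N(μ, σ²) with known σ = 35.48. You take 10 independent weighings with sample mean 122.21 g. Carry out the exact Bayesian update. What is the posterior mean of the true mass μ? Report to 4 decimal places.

123.5949

For Normal data with known variance σ², a Normal(μ₀, σ₀²) prior on μ is conjugate. Posterior precision = 1/σ₀² + n/σ²; posterior mean is the precision-weighted average of μ₀ and x̄.
n·x̄ = 10·122.21 = 1222.1.
σ₀² = 43.13² = 1860.1969, σ² = 35.48² = 1258.8304; σ² + n·σ₀² = 1258.8304 + 10·1860.1969 = 19860.7994.
Posterior mean = (μ₀/σ₀² + n·x̄/σ²)/(1/σ₀² + n/σ²) = (σ²·μ₀ + σ₀²·n·x̄)/(σ² + n·σ₀²) = (1258.8304·144.06 + 1860.1969·1222.1)/19860.7994 = 2454693.738914/19860.7994 = 123.5949.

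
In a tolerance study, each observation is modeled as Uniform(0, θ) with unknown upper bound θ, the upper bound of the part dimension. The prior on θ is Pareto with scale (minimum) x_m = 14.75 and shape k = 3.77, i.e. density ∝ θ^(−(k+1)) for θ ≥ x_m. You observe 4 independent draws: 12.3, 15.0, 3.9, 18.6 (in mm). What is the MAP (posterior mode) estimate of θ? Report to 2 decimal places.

18.60

A Pareto(scale x_m, shape k) prior on the upper bound θ of Uniform(0, θ) is conjugate: posterior is Pareto(max(x_m, max xᵢ), k + n).
Sample maximum = 18.6; prior scale x_m = 14.75 → posterior scale = max = 18.60.
Posterior shape = 3.77 + 4 = 7.77.
The Pareto density is decreasing on [x_m, ∞), so the mode is x_m = 18.60.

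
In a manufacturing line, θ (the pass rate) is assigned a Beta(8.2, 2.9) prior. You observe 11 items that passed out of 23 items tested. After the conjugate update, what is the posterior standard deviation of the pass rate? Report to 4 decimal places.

The Beta prior is conjugate to a Binomial/Bernoulli likelihood; the update adds successes to α and failures to β.
Posterior: Beta(α+k, β+n−k) = Beta(8.2+11, 2.9+12) = Beta(19.2, 14.9).
Var = αβ/((α+β)²(α+β+1)) = 19.2·14.9/(34.1²·35.1) = 0.00700925; SD = √0.00700925 = 0.0837.

0.0837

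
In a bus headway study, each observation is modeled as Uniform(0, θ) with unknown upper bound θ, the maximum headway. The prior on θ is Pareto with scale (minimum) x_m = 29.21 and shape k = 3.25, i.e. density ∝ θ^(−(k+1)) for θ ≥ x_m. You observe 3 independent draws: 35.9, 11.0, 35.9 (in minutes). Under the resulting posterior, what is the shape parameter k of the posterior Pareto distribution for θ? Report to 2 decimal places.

6.25

A Pareto(scale x_m, shape k) prior on the upper bound θ of Uniform(0, θ) is conjugate: posterior is Pareto(max(x_m, max xᵢ), k + n).
Sample maximum = 35.9; prior scale x_m = 29.21 → posterior scale = max = 35.90.
Posterior shape = 3.25 + 3 = 6.25.
Posterior shape k = 6.25.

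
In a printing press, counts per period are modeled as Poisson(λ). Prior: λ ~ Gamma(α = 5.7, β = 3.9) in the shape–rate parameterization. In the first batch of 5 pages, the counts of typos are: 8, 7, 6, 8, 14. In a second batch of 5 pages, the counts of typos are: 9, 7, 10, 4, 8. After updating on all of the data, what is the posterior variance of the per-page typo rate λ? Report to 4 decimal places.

0.4487

With a Gamma(shape α, rate β) prior, the Poisson likelihood is conjugate: the posterior is Gamma(α + ΣXᵢ, β + n).
Batch 1: sum of counts S = 43 over n = 5 pages.
After batch 1: Gamma(α+S, β+n) = Gamma(5.7+43, 3.9+5) = Gamma(48.7, 8.9).
Batch 2: sum of counts S = 38 over n = 5 pages.
After batch 2: Gamma(α+S, β+n) = Gamma(48.7+38, 8.9+5) = Gamma(86.7, 13.9).
Var = α/β² = 86.7/13.9² = 0.4487.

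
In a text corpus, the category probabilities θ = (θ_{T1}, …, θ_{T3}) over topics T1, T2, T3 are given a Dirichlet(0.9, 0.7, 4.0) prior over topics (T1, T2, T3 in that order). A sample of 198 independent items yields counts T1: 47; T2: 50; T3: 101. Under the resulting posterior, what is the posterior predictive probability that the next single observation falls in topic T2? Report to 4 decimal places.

The Dirichlet prior is conjugate to the Multinomial likelihood: each posterior αⱼ = prior αⱼ + observed count nⱼ.
Posterior concentration: (47.9, 50.7, 105.0), total = 203.6.
P(next = T2 | data) = α_{T2}/Σα = 0.2490.

0.2490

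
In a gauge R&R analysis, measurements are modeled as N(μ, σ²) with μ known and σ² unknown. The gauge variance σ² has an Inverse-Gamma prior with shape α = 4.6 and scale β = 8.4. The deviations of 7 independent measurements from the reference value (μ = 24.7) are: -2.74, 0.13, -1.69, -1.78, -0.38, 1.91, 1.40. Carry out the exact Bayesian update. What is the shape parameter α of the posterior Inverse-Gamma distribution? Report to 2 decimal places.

8.10

With known mean μ and an Inverse-Gamma(α, β) prior on σ², the Normal likelihood is conjugate: posterior is Inv-Gamma(α + n/2, β + Σ(xᵢ−μ)²/2).
Σ(xᵢ−μ)² = (-2.74)² + (0.13)² + (-1.69)² + (-1.78)² + (-0.38)² + (1.91)² + (1.40)² = 19.3015.
Posterior: Inv-Gamma(4.6 + 7/2, 8.4 + 19.3015/2) = Inv-Gamma(8.10, 18.05075).
Posterior α = 8.10.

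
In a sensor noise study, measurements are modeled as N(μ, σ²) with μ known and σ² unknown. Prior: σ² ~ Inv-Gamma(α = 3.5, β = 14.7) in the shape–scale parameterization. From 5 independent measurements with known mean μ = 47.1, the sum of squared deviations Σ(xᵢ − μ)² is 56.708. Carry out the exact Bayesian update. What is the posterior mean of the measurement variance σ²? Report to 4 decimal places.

8.6108

With known mean μ and an Inverse-Gamma(α, β) prior on σ², the Normal likelihood is conjugate: posterior is Inv-Gamma(α + n/2, β + Σ(xᵢ−μ)²/2).
Posterior: Inv-Gamma(3.5 + 5/2, 14.7 + 56.708/2) = Inv-Gamma(6.00, 43.0540).
E[σ²|data] = β/(α−1) = 43.0540/5.00 = 8.6108.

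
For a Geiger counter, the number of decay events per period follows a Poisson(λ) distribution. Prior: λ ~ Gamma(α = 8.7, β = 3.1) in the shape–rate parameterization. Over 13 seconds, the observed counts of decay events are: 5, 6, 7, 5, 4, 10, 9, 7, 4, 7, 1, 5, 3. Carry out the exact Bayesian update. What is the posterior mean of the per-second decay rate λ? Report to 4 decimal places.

With a Gamma(shape α, rate β) prior, the Poisson likelihood is conjugate: the posterior is Gamma(α + ΣXᵢ, β + n).
Sum of counts S = 73 over n = 13 seconds.
Posterior: Gamma(α+S, β+n) = Gamma(8.7+73, 3.1+13) = Gamma(81.7, 16.1).
Posterior mean = α/β = 81.7/16.1 = 5.0745.

5.0745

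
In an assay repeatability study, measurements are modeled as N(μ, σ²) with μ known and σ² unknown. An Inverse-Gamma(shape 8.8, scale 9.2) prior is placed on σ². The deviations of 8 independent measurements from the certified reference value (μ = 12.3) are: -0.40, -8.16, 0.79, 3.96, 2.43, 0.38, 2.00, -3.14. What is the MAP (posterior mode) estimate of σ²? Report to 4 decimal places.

With known mean μ and an Inverse-Gamma(α, β) prior on σ², the Normal likelihood is conjugate: posterior is Inv-Gamma(α + n/2, β + Σ(xᵢ−μ)²/2).
Σ(xᵢ−μ)² = (-0.40)² + (-8.16)² + (0.79)² + (3.96)² + (2.43)² + (0.38)² + (2.00)² + (-3.14)² = 102.9602.
Posterior: Inv-Gamma(8.8 + 8/2, 9.2 + 102.9602/2) = Inv-Gamma(12.80, 60.68010).
Mode = β/(α+1) = 60.68010/13.80 = 4.3971.

4.3971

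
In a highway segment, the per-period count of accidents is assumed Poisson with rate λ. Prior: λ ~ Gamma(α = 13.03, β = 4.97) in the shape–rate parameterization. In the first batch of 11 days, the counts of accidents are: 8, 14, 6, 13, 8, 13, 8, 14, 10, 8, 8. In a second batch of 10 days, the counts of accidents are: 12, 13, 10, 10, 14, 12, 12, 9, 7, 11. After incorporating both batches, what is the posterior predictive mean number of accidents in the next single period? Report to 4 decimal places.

With a Gamma(shape α, rate β) prior, the Poisson likelihood is conjugate: the posterior is Gamma(α + ΣXᵢ, β + n).
Batch 1: sum of counts S = 110 over n = 11 days.
After batch 1: Gamma(α+S, β+n) = Gamma(13.03+110, 4.97+11) = Gamma(123.03, 15.97).
Batch 2: sum of counts S = 110 over n = 10 days.
After batch 2: Gamma(α+S, β+n) = Gamma(123.03+110, 15.97+10) = Gamma(233.03, 25.97).
The predictive distribution for one future period is NegBinom with mean α/β = 8.9730.

8.9730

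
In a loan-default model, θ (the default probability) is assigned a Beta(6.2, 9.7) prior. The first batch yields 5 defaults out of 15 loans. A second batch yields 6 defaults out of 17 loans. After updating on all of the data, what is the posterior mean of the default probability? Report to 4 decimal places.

0.3591

The Beta prior is conjugate to a Binomial/Bernoulli likelihood; the update adds successes to α and failures to β.
After batch 1: Beta(6.2+5, 9.7+10) = Beta(11.2, 19.7).
After batch 2: Beta(11.2+6, 19.7+11) = Beta(17.2, 30.7).
Posterior mean = α/(α+β) = 17.2/47.9 = 0.3591.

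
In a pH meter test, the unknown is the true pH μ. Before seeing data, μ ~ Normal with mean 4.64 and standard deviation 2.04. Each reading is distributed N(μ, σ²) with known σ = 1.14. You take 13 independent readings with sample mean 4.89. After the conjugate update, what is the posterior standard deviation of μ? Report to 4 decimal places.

For Normal data with known variance σ², a Normal(μ₀, σ₀²) prior on μ is conjugate. Posterior precision = 1/σ₀² + n/σ²; posterior mean is the precision-weighted average of μ₀ and x̄.
σ₀² = 2.04² = 4.1616, σ² = 1.14² = 1.2996; σ² + n·σ₀² = 1.2996 + 13·4.1616 = 55.4004.
Posterior precision = 1/σ₀² + n/σ² = 1/4.1616 + 13/1.2996 = (σ² + n·σ₀²)/(σ₀²σ²) = 55.4004/(4.1616·1.2996); posterior variance σₙ² = σ₀²σ²/(σ² + n·σ₀²) = 4.1616·1.2996/55.4004 = 0.097624.
Posterior SD = √σₙ² = √(4.1616·1.2996/55.4004) = 0.3124.

0.3124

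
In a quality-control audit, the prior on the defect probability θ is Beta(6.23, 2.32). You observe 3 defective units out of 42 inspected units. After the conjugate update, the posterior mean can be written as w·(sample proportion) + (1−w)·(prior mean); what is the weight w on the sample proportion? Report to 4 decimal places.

The Beta prior is conjugate to a Binomial/Bernoulli likelihood; the update adds successes to α and failures to β.
Posterior mean = (α₀+k)/(α₀+β₀+n) = [n/(α₀+β₀+n)]·(k/n) + [(α₀+β₀)/(α₀+β₀+n)]·α₀/(α₀+β₀), so only n and the prior enter the weight.
The weight on the data is w = n/(α₀+β₀+n) = 42/(6.23+2.32+42) = 42/50.55 = 0.8309.

0.8309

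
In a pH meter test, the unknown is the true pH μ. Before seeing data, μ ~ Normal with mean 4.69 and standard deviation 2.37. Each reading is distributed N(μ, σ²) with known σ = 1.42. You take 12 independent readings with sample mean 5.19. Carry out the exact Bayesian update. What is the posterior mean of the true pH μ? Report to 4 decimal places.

5.1755

For Normal data with known variance σ², a Normal(μ₀, σ₀²) prior on μ is conjugate. Posterior precision = 1/σ₀² + n/σ²; posterior mean is the precision-weighted average of μ₀ and x̄.
n·x̄ = 12·5.19 = 62.28.
σ₀² = 2.37² = 5.6169, σ² = 1.42² = 2.0164; σ² + n·σ₀² = 2.0164 + 12·5.6169 = 69.4192.
Posterior mean = (μ₀/σ₀² + n·x̄/σ²)/(1/σ₀² + n/σ²) = (σ²·μ₀ + σ₀²·n·x̄)/(σ² + n·σ₀²) = (2.0164·4.69 + 5.6169·62.28)/69.4192 = 359.277448/69.4192 = 5.1755.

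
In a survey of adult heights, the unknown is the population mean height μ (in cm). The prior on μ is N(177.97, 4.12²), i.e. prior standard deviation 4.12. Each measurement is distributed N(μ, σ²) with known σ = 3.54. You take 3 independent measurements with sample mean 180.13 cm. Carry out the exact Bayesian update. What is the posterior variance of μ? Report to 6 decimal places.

For Normal data with known variance σ², a Normal(μ₀, σ₀²) prior on μ is conjugate. Posterior precision = 1/σ₀² + n/σ²; posterior mean is the precision-weighted average of μ₀ and x̄.
σ₀² = 4.12² = 16.9744, σ² = 3.54² = 12.5316; σ² + n·σ₀² = 12.5316 + 3·16.9744 = 63.4548.
Posterior precision = 1/σ₀² + n/σ² = 1/16.9744 + 3/12.5316 = (σ² + n·σ₀²)/(σ₀²σ²) = 63.4548/(16.9744·12.5316); posterior variance σₙ² = σ₀²σ²/(σ² + n·σ₀²) = 16.9744·12.5316/63.4548 = 3.352251.

3.352251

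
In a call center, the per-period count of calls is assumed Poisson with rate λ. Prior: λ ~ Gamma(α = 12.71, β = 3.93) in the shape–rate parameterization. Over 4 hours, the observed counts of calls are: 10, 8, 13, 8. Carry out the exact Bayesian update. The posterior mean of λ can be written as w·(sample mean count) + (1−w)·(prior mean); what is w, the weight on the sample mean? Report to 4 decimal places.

0.5044

With a Gamma(shape α, rate β) prior, the Poisson likelihood is conjugate: the posterior is Gamma(α + ΣXᵢ, β + n).
Posterior mean = (α₀+S)/(β₀+n) = [n/(β₀+n)]·(S/n) + [β₀/(β₀+n)]·(α₀/β₀), so only n and β₀ enter the weight.
Weight on data w = n/(β₀+n) = 4/(3.93+4) = 4/7.93 = 0.5044.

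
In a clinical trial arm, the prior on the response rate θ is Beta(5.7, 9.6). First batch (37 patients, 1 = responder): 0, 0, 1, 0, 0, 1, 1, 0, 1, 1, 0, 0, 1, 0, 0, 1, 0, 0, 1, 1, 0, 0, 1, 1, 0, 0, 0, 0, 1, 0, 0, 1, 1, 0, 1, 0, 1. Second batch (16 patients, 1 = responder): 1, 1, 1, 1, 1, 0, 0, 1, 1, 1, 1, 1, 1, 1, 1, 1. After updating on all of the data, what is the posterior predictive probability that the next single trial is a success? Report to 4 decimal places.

The Beta prior is conjugate to a Binomial/Bernoulli likelihood; the update adds successes to α and failures to β.
After batch 1: Beta(5.7+16, 9.6+21) = Beta(21.7, 30.6).
After batch 2: Beta(21.7+14, 30.6+2) = Beta(35.7, 32.6).
For a single future Bernoulli trial, P(success | data) = α/(α+β) = 0.5227.

0.5227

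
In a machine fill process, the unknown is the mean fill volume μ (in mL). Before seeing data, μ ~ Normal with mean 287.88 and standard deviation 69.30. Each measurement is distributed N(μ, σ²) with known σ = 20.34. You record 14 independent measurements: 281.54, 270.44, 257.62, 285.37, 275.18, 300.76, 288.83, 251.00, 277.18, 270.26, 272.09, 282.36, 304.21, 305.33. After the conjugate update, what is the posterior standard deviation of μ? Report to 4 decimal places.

For Normal data with known variance σ², a Normal(μ₀, σ₀²) prior on μ is conjugate. Posterior precision = 1/σ₀² + n/σ²; posterior mean is the precision-weighted average of μ₀ and x̄.
σ₀² = 69.30² = 4802.49, σ² = 20.34² = 413.7156; σ² + n·σ₀² = 413.7156 + 14·4802.49 = 67648.5756.
Posterior precision = 1/σ₀² + n/σ² = 1/4802.49 + 14/413.7156 = (σ² + n·σ₀²)/(σ₀²σ²) = 67648.5756/(4802.49·413.7156); posterior variance σₙ² = σ₀²σ²/(σ² + n·σ₀²) = 4802.49·413.7156/67648.5756 = 29.370390.
Posterior SD = √σₙ² = √(4802.49·413.7156/67648.5756) = 5.4194.

5.4194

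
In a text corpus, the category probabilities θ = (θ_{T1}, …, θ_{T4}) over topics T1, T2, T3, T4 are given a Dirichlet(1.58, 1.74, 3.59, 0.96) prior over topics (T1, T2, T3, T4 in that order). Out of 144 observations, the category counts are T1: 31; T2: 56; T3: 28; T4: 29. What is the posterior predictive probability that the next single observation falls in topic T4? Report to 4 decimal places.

0.1973

The Dirichlet prior is conjugate to the Multinomial likelihood: each posterior αⱼ = prior αⱼ + observed count nⱼ.
Posterior concentration: (32.58, 57.74, 31.59, 29.96), total = 151.87.
P(next = T4 | data) = α_{T4}/Σα = 0.1973.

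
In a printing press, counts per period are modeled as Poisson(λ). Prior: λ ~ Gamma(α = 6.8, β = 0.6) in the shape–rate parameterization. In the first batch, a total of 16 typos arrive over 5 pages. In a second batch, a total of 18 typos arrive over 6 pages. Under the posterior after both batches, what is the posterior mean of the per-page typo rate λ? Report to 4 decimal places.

3.5172

With a Gamma(shape α, rate β) prior, the Poisson likelihood is conjugate: the posterior is Gamma(α + ΣXᵢ, β + n).
After batch 1: Gamma(α+S, β+n) = Gamma(6.8+16, 0.6+5) = Gamma(22.8, 5.6).
After batch 2: Gamma(α+S, β+n) = Gamma(22.8+18, 5.6+6) = Gamma(40.8, 11.6).
Posterior mean = α/β = 40.8/11.6 = 3.5172.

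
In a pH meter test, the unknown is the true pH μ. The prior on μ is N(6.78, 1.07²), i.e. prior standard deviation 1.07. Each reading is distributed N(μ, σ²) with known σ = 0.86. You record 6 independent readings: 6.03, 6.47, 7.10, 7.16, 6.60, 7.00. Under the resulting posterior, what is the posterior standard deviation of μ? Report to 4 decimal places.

For Normal data with known variance σ², a Normal(μ₀, σ₀²) prior on μ is conjugate. Posterior precision = 1/σ₀² + n/σ²; posterior mean is the precision-weighted average of μ₀ and x̄.
σ₀² = 1.07² = 1.1449, σ² = 0.86² = 0.7396; σ² + n·σ₀² = 0.7396 + 6·1.1449 = 7.609.
Posterior precision = 1/σ₀² + n/σ² = 1/1.1449 + 6/0.7396 = (σ² + n·σ₀²)/(σ₀²σ²) = 7.609/(1.1449·0.7396); posterior variance σₙ² = σ₀²σ²/(σ² + n·σ₀²) = 1.1449·0.7396/7.609 = 0.111285.
Posterior SD = √σₙ² = √(1.1449·0.7396/7.609) = 0.3336.

0.3336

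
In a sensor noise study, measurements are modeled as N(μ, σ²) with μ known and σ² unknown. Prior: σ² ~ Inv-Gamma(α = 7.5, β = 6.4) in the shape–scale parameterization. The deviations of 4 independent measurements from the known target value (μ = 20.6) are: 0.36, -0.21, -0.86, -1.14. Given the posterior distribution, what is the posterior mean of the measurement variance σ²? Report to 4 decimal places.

With known mean μ and an Inverse-Gamma(α, β) prior on σ², the Normal likelihood is conjugate: posterior is Inv-Gamma(α + n/2, β + Σ(xᵢ−μ)²/2).
Σ(xᵢ−μ)² = (0.36)² + (-0.21)² + (-0.86)² + (-1.14)² = 2.2129.
Posterior: Inv-Gamma(7.5 + 4/2, 6.4 + 2.2129/2) = Inv-Gamma(9.50, 7.50645).
E[σ²|data] = β/(α−1) = 7.50645/8.50 = 0.8831.

0.8831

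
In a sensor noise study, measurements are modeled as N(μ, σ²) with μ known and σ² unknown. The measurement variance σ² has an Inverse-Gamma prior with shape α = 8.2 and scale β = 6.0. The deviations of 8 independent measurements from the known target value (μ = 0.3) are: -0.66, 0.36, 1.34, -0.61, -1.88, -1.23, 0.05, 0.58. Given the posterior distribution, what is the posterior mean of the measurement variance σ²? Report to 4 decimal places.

0.8982

With known mean μ and an Inverse-Gamma(α, β) prior on σ², the Normal likelihood is conjugate: posterior is Inv-Gamma(α + n/2, β + Σ(xᵢ−μ)²/2).
Σ(xᵢ−μ)² = (-0.66)² + (0.36)² + (1.34)² + (-0.61)² + (-1.88)² + (-1.23)² + (0.05)² + (0.58)² = 8.1191.
Posterior: Inv-Gamma(8.2 + 8/2, 6.0 + 8.1191/2) = Inv-Gamma(12.20, 10.05955).
E[σ²|data] = β/(α−1) = 10.05955/11.20 = 0.8982.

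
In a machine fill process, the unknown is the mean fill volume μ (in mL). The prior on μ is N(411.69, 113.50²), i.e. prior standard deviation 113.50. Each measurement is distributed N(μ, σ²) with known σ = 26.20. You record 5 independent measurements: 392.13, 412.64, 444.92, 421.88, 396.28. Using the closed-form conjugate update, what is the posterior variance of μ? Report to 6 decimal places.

For Normal data with known variance σ², a Normal(μ₀, σ₀²) prior on μ is conjugate. Posterior precision = 1/σ₀² + n/σ²; posterior mean is the precision-weighted average of μ₀ and x̄.
σ₀² = 113.50² = 12882.25, σ² = 26.20² = 686.44; σ² + n·σ₀² = 686.44 + 5·12882.25 = 65097.69.
Posterior precision = 1/σ₀² + n/σ² = 1/12882.25 + 5/686.44 = (σ² + n·σ₀²)/(σ₀²σ²) = 65097.69/(12882.25·686.44); posterior variance σₙ² = σ₀²σ²/(σ² + n·σ₀²) = 12882.25·686.44/65097.69 = 135.840330.

135.840330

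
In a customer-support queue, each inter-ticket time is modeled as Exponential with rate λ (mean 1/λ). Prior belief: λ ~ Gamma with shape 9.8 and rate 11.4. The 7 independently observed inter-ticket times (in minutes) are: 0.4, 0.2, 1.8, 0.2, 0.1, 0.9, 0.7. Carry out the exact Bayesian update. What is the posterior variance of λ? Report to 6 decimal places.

With a Gamma(shape α, rate β) prior on the exponential rate λ, the posterior after n observations with total T = Σxᵢ is Gamma(α+n, β+T).
Sum of observations T = 4.3 minutes; n = 7.
Posterior: Gamma(9.8+7, 11.4+4.3) = Gamma(16.8, 15.7).
Var = α/β² = 0.068157.

0.068157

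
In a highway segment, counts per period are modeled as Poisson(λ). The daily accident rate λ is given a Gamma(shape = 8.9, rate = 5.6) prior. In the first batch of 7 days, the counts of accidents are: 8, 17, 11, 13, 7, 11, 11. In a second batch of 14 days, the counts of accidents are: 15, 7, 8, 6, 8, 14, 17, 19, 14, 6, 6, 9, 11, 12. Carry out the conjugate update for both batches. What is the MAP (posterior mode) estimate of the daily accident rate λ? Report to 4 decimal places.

8.9436

With a Gamma(shape α, rate β) prior, the Poisson likelihood is conjugate: the posterior is Gamma(α + ΣXᵢ, β + n).
Batch 1: sum of counts S = 78 over n = 7 days.
After batch 1: Gamma(α+S, β+n) = Gamma(8.9+78, 5.6+7) = Gamma(86.9, 12.6).
Batch 2: sum of counts S = 152 over n = 14 days.
After batch 2: Gamma(α+S, β+n) = Gamma(86.9+152, 12.6+14) = Gamma(238.9, 26.6).
Mode of Gamma(α,β) for α≥1 is (α−1)/β = 237.9/26.6 = 8.9436.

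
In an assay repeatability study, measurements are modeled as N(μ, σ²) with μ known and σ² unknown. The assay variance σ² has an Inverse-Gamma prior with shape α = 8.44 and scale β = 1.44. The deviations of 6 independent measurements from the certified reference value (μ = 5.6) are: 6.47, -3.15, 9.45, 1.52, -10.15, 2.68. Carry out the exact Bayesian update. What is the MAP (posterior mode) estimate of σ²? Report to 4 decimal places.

10.3087

With known mean μ and an Inverse-Gamma(α, β) prior on σ², the Normal likelihood is conjugate: posterior is Inv-Gamma(α + n/2, β + Σ(xᵢ−μ)²/2).
Σ(xᵢ−μ)² = (6.47)² + (-3.15)² + (9.45)² + (1.52)² + (-10.15)² + (2.68)² = 253.6012.
Posterior: Inv-Gamma(8.44 + 6/2, 1.44 + 253.6012/2) = Inv-Gamma(11.44, 128.24060).
Mode = β/(α+1) = 128.24060/12.44 = 10.3087.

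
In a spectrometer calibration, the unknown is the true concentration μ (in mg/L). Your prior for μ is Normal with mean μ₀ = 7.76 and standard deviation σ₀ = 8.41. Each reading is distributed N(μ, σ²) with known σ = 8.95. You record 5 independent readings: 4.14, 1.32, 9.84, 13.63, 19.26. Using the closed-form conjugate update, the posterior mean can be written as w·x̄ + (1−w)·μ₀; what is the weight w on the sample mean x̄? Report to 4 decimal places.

For Normal data with known variance σ², a Normal(μ₀, σ₀²) prior on μ is conjugate. Posterior precision = 1/σ₀² + n/σ²; posterior mean is the precision-weighted average of μ₀ and x̄.
σ₀² = 8.41² = 70.7281, σ² = 8.95² = 80.1025. Prior precision 1/σ₀² = 1/70.7281; data precision n/σ² = 5/80.1025.
w = (n/σ²)/(1/σ₀² + n/σ²) = n·σ₀²/(σ² + n·σ₀²) = 5·70.7281/(80.1025 + 5·70.7281) = 353.6405/433.743 = 0.8153.

0.8153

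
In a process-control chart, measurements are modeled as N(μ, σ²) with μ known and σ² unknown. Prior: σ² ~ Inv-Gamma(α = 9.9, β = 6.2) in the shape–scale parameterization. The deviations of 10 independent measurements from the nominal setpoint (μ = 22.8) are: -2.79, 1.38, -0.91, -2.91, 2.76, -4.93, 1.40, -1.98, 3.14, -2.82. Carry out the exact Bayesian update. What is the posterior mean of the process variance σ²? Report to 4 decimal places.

With known mean μ and an Inverse-Gamma(α, β) prior on σ², the Normal likelihood is conjugate: posterior is Inv-Gamma(α + n/2, β + Σ(xᵢ−μ)²/2).
Σ(xᵢ−μ)² = (-2.79)² + (1.38)² + (-0.91)² + (-2.91)² + (2.76)² + (-4.93)² + (1.40)² + (-1.98)² + (3.14)² + (-2.82)² = 74.5996.
Posterior: Inv-Gamma(9.9 + 10/2, 6.2 + 74.5996/2) = Inv-Gamma(14.90, 43.49980).
E[σ²|data] = β/(α−1) = 43.49980/13.90 = 3.1295.

3.1295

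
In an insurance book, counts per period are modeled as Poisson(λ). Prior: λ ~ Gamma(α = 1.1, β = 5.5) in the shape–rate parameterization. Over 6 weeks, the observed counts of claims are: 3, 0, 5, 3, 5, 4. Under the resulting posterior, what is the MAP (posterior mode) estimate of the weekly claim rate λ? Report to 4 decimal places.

With a Gamma(shape α, rate β) prior, the Poisson likelihood is conjugate: the posterior is Gamma(α + ΣXᵢ, β + n).
Sum of counts S = 20 over n = 6 weeks.
Posterior: Gamma(α+S, β+n) = Gamma(1.1+20, 5.5+6) = Gamma(21.1, 11.5).
Mode of Gamma(α,β) for α≥1 is (α−1)/β = 20.1/11.5 = 1.7478.

1.7478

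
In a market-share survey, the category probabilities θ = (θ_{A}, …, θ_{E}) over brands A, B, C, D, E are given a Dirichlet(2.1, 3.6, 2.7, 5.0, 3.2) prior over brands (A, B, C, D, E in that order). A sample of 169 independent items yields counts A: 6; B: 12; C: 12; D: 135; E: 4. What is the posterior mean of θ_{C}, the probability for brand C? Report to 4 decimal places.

0.0792

The Dirichlet prior is conjugate to the Multinomial likelihood: each posterior αⱼ = prior αⱼ + observed count nⱼ.
Posterior concentration: (8.1, 15.6, 14.7, 140.0, 7.2), total = 185.6.
E[θ_{C}|data] = α_{C}/Σα = 14.7/185.6 = 0.0792.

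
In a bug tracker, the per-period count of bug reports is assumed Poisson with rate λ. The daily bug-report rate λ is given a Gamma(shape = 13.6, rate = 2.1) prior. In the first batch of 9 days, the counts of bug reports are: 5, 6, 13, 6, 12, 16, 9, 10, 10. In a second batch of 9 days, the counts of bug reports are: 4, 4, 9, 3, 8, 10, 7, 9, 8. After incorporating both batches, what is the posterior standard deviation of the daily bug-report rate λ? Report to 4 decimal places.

With a Gamma(shape α, rate β) prior, the Poisson likelihood is conjugate: the posterior is Gamma(α + ΣXᵢ, β + n).
Batch 1: sum of counts S = 87 over n = 9 days.
After batch 1: Gamma(α+S, β+n) = Gamma(13.6+87, 2.1+9) = Gamma(100.6, 11.1).
Batch 2: sum of counts S = 62 over n = 9 days.
After batch 2: Gamma(α+S, β+n) = Gamma(100.6+62, 11.1+9) = Gamma(162.6, 20.1).
SD = √α/β = √162.6/20.1 = 0.6344.

0.6344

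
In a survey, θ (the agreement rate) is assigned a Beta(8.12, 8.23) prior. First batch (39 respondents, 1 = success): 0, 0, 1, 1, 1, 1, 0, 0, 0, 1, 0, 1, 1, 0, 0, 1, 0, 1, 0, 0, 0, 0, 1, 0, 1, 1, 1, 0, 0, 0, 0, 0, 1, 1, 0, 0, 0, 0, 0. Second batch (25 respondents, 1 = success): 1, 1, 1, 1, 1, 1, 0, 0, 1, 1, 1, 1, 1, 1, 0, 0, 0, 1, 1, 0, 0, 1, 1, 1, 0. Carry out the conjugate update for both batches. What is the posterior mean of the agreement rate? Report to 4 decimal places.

0.4993

The Beta prior is conjugate to a Binomial/Bernoulli likelihood; the update adds successes to α and failures to β.
After batch 1: Beta(8.12+15, 8.23+24) = Beta(23.12, 32.23).
After batch 2: Beta(23.12+17, 32.23+8) = Beta(40.12, 40.23).
Posterior mean = α/(α+β) = 40.12/80.35 = 0.4993.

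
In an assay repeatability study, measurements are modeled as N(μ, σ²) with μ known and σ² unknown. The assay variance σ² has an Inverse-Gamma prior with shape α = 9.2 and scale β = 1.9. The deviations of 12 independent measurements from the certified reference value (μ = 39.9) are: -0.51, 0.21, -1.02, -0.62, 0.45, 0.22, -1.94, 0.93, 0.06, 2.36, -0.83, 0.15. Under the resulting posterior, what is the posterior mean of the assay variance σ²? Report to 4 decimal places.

With known mean μ and an Inverse-Gamma(α, β) prior on σ², the Normal likelihood is conjugate: posterior is Inv-Gamma(α + n/2, β + Σ(xᵢ−μ)²/2).
Σ(xᵢ−μ)² = (-0.51)² + (0.21)² + (-1.02)² + (-0.62)² + (0.45)² + (0.22)² + (-1.94)² + (0.93)² + (0.06)² + (2.36)² + (-0.83)² + (0.15)² = 12.8930.
Posterior: Inv-Gamma(9.2 + 12/2, 1.9 + 12.8930/2) = Inv-Gamma(15.20, 8.34650).
E[σ²|data] = β/(α−1) = 8.34650/14.20 = 0.5878.

0.5878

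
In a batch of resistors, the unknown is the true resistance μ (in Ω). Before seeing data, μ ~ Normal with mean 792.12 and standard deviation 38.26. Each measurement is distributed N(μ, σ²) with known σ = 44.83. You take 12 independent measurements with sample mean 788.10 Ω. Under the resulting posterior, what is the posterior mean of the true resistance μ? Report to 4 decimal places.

788.5127

For Normal data with known variance σ², a Normal(μ₀, σ₀²) prior on μ is conjugate. Posterior precision = 1/σ₀² + n/σ²; posterior mean is the precision-weighted average of μ₀ and x̄.
n·x̄ = 12·788.10 = 9457.2.
σ₀² = 38.26² = 1463.8276, σ² = 44.83² = 2009.7289; σ² + n·σ₀² = 2009.7289 + 12·1463.8276 = 19575.6601.
Posterior mean = (μ₀/σ₀² + n·x̄/σ²)/(1/σ₀² + n/σ²) = (σ²·μ₀ + σ₀²·n·x̄)/(σ² + n·σ₀²) = (2009.7289·792.12 + 1463.8276·9457.2)/19575.6601 = 15435656.834988/19575.6601 = 788.5127.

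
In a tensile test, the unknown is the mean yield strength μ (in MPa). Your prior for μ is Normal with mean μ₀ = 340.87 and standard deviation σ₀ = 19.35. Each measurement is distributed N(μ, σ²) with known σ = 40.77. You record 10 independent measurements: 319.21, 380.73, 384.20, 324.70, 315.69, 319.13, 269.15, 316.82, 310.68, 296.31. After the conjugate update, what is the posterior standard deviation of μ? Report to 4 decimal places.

For Normal data with known variance σ², a Normal(μ₀, σ₀²) prior on μ is conjugate. Posterior precision = 1/σ₀² + n/σ²; posterior mean is the precision-weighted average of μ₀ and x̄.
σ₀² = 19.35² = 374.4225, σ² = 40.77² = 1662.1929; σ² + n·σ₀² = 1662.1929 + 10·374.4225 = 5406.4179.
Posterior precision = 1/σ₀² + n/σ² = 1/374.4225 + 10/1662.1929 = (σ² + n·σ₀²)/(σ₀²σ²) = 5406.4179/(374.4225·1662.1929); posterior variance σₙ² = σ₀²σ²/(σ² + n·σ₀²) = 374.4225·1662.1929/5406.4179 = 115.115485.
Posterior SD = √σₙ² = √(374.4225·1662.1929/5406.4179) = 10.7292.

10.7292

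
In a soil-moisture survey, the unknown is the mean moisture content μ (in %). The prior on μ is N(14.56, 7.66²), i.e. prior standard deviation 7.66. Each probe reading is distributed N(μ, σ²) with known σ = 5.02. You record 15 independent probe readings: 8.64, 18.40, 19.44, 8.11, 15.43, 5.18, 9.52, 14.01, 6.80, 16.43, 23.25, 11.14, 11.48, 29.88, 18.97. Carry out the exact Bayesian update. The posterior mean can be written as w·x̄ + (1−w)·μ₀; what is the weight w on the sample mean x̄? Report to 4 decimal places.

0.9722

For Normal data with known variance σ², a Normal(μ₀, σ₀²) prior on μ is conjugate. Posterior precision = 1/σ₀² + n/σ²; posterior mean is the precision-weighted average of μ₀ and x̄.
σ₀² = 7.66² = 58.6756, σ² = 5.02² = 25.2004. Prior precision 1/σ₀² = 1/58.6756; data precision n/σ² = 15/25.2004.
w = (n/σ²)/(1/σ₀² + n/σ²) = n·σ₀²/(σ² + n·σ₀²) = 15·58.6756/(25.2004 + 15·58.6756) = 880.134/905.3344 = 0.9722.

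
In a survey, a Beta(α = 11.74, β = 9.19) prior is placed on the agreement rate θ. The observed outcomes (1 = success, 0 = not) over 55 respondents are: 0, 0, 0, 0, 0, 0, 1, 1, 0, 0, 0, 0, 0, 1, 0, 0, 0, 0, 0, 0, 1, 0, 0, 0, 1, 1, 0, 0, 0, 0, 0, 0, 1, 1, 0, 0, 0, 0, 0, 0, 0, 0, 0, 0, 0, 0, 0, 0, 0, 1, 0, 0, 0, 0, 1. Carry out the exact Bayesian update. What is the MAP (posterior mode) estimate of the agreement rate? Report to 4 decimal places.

The Beta prior is conjugate to a Binomial/Bernoulli likelihood; the update adds successes to α and failures to β.
Posterior: Beta(α+k, β+n−k) = Beta(11.74+10, 9.19+45) = Beta(21.74, 54.19).
Mode of Beta(a,b) for a,b>1 is (a−1)/(a+b−2) = 20.74/73.93 = 0.2805.

0.2805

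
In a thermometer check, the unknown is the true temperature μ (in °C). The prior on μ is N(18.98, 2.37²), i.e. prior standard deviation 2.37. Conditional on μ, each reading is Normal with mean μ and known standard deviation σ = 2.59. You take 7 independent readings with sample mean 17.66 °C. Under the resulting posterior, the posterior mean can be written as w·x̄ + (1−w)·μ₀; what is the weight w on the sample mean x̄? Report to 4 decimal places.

0.8543

For Normal data with known variance σ², a Normal(μ₀, σ₀²) prior on μ is conjugate. Posterior precision = 1/σ₀² + n/σ²; posterior mean is the precision-weighted average of μ₀ and x̄.
σ₀² = 2.37² = 5.6169, σ² = 2.59² = 6.7081. Prior precision 1/σ₀² = 1/5.6169; data precision n/σ² = 7/6.7081.
w = (n/σ²)/(1/σ₀² + n/σ²) = n·σ₀²/(σ² + n·σ₀²) = 7·5.6169/(6.7081 + 7·5.6169) = 39.3183/46.0264 = 0.8543.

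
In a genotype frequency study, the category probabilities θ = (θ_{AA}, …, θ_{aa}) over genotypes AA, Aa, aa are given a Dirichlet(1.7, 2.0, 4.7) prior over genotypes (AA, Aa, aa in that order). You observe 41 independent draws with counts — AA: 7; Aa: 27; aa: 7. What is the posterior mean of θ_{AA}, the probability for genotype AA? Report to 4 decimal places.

0.1761

The Dirichlet prior is conjugate to the Multinomial likelihood: each posterior αⱼ = prior αⱼ + observed count nⱼ.
Posterior concentration: (8.7, 29.0, 11.7), total = 49.4.
E[θ_{AA}|data] = α_{AA}/Σα = 8.7/49.4 = 0.1761.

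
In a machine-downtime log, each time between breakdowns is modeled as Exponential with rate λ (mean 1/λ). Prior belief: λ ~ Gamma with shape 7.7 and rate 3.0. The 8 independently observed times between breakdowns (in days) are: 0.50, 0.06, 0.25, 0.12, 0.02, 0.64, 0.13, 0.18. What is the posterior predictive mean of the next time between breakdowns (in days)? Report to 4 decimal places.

With a Gamma(shape α, rate β) prior on the exponential rate λ, the posterior after n observations with total T = Σxᵢ is Gamma(α+n, β+T).
Sum of observations T = 1.90 days; n = 8.
Posterior: Gamma(7.7+8, 3.0+1.90) = Gamma(15.7, 4.90).
The predictive distribution for the next observation is Lomax; its mean is β/(α−1) = 4.90/14.7 = 0.3333.

0.3333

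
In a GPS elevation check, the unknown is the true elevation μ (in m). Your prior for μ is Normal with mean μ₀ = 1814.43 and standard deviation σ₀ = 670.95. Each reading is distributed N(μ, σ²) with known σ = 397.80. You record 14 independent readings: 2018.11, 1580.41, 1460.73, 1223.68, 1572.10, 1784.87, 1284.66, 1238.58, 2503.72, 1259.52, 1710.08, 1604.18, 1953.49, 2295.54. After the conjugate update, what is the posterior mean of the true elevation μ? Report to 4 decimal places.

For Normal data with known variance σ², a Normal(μ₀, σ₀²) prior on μ is conjugate. Posterior precision = 1/σ₀² + n/σ²; posterior mean is the precision-weighted average of μ₀ and x̄.
Σxᵢ = 2018.11 + 1580.41 + 1460.73 + 1223.68 + 1572.10 + 1784.87 + 1284.66 + 1238.58 + 2503.72 + 1259.52 + 1710.08 + 1604.18 + 1953.49 + 2295.54 = 23489.67, so n·x̄ = 23489.67.
σ₀² = 670.95² = 450173.9025, σ² = 397.80² = 158244.84; σ² + n·σ₀² = 158244.84 + 14·450173.9025 = 6460679.475.
Posterior mean = (μ₀/σ₀² + n·x̄/σ²)/(1/σ₀² + n/σ²) = (σ²·μ₀ + σ₀²·n·x̄)/(σ² + n·σ₀²) = (158244.84·1814.43 + 450173.9025·23489.67)/6460679.475 = 10861560597.378375/6460679.475 = 1681.1793.

1681.1793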